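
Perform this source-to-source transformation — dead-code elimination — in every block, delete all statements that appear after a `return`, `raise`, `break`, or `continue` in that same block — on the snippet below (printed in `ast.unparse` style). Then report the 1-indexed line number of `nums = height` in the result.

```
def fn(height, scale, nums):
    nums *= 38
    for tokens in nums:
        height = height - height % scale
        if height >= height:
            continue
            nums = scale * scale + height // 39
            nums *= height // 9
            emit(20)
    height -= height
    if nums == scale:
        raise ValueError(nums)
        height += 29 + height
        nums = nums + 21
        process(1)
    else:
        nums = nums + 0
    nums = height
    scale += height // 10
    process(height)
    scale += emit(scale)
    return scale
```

Transformed code:
def fn(height, scale, nums):
    nums *= 38
    for tokens in nums:
        height = height - height % scale
        if height >= height:
            continue
    height -= height
    if nums == scale:
        raise ValueError(nums)
    else:
        nums = nums + 0
    nums = height
    scale += height // 10
    process(height)
    scale += emit(scale)
    return scale

12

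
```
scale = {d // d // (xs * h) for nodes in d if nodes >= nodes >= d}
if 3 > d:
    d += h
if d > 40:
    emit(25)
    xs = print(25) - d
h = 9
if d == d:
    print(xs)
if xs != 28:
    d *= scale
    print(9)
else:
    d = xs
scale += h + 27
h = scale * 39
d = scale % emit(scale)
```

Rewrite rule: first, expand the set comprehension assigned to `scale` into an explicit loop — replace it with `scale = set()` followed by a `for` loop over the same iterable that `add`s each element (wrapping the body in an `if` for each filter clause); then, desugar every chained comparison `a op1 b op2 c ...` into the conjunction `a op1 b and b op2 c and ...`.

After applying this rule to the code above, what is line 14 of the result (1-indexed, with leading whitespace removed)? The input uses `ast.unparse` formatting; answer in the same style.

d *= scale

Transformed code:
scale = set()
for nodes in d:
    if nodes >= nodes and nodes >= d:
        scale.add(d // d // (xs * h))
if 3 > d:
    d += h
if d > 40:
    emit(25)
    xs = print(25) - d
h = 9
if d == d:
    print(xs)
if xs != 28:
    d *= scale
    print(9)
else:
    d = xs
scale += h + 27
h = scale * 39
d = scale % emit(scale)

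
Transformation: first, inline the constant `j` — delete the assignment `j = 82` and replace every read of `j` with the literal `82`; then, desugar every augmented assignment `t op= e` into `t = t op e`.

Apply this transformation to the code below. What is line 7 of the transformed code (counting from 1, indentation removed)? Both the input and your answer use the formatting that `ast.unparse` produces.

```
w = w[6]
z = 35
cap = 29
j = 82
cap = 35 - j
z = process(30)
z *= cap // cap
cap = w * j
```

cap = w * 82

Transformed code:
w = w[6]
z = 35
cap = 29
cap = 35 - 82
z = process(30)
z = z * (cap // cap)
cap = w * 82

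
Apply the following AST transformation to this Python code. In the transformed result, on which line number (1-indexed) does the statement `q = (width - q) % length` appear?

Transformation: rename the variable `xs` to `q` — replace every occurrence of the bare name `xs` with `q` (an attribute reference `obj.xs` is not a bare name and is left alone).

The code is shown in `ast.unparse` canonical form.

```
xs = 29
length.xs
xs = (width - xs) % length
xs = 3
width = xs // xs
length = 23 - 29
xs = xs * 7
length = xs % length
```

3

Transformed code:
q = 29
length.xs
q = (width - q) % length
q = 3
width = q // q
length = 23 - 29
q = q * 7
length = q % length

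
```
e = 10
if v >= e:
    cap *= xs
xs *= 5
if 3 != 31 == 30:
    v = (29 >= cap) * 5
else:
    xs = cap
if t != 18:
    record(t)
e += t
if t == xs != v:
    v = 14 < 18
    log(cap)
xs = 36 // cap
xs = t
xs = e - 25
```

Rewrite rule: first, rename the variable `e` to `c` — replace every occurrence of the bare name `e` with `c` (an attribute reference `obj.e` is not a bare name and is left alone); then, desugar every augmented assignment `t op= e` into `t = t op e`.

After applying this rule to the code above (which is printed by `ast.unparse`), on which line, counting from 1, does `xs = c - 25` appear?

Transformed code:
c = 10
if v >= c:
    cap = cap * xs
xs = xs * 5
if 3 != 31 == 30:
    v = (29 >= cap) * 5
else:
    xs = cap
if t != 18:
    record(t)
c = c + t
if t == xs != v:
    v = 14 < 18
    log(cap)
xs = 36 // cap
xs = t
xs = c - 25

17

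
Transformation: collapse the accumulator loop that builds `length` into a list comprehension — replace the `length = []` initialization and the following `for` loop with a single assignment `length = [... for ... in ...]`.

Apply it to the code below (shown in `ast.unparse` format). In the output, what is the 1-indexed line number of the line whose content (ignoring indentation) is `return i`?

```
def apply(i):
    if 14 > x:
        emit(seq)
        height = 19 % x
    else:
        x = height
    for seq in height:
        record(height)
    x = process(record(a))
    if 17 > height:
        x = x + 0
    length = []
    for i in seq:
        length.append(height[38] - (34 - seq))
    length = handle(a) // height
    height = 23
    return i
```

15

Transformed code:
def apply(i):
    if 14 > x:
        emit(seq)
        height = 19 % x
    else:
        x = height
    for seq in height:
        record(height)
    x = process(record(a))
    if 17 > height:
        x = x + 0
    length = [height[38] - (34 - seq) for i in seq]
    length = handle(a) // height
    height = 23
    return i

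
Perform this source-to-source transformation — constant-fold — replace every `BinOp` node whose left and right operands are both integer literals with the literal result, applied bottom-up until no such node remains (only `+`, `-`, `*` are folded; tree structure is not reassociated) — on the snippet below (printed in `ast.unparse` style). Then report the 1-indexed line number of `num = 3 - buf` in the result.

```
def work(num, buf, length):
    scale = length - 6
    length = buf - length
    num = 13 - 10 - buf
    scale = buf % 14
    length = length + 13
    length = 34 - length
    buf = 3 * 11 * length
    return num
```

4

Transformed code:
def work(num, buf, length):
    scale = length - 6
    length = buf - length
    num = 3 - buf
    scale = buf % 14
    length = length + 13
    length = 34 - length
    buf = 33 * length
    return num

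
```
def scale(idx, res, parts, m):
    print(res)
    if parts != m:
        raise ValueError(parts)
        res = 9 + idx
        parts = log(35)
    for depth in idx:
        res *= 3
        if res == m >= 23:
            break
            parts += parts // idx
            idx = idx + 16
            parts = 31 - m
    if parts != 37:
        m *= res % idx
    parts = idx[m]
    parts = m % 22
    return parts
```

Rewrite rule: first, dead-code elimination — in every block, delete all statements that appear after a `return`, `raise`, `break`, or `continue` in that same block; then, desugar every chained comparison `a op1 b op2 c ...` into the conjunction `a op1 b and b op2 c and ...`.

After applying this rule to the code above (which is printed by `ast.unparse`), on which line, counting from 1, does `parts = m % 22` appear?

12

Transformed code:
def scale(idx, res, parts, m):
    print(res)
    if parts != m:
        raise ValueError(parts)
    for depth in idx:
        res *= 3
        if res == m and m >= 23:
            break
    if parts != 37:
        m *= res % idx
    parts = idx[m]
    parts = m % 22
    return parts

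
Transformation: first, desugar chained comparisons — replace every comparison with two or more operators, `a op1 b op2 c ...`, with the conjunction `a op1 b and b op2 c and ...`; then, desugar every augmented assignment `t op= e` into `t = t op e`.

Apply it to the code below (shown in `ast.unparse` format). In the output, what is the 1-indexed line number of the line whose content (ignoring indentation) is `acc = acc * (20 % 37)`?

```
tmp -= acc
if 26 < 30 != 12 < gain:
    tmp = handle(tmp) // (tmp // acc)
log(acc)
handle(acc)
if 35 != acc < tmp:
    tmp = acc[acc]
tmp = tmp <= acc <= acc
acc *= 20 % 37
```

Transformed code:
tmp = tmp - acc
if 26 < 30 and 30 != 12 and (12 < gain):
    tmp = handle(tmp) // (tmp // acc)
log(acc)
handle(acc)
if 35 != acc and acc < tmp:
    tmp = acc[acc]
tmp = tmp <= acc and acc <= acc
acc = acc * (20 % 37)

9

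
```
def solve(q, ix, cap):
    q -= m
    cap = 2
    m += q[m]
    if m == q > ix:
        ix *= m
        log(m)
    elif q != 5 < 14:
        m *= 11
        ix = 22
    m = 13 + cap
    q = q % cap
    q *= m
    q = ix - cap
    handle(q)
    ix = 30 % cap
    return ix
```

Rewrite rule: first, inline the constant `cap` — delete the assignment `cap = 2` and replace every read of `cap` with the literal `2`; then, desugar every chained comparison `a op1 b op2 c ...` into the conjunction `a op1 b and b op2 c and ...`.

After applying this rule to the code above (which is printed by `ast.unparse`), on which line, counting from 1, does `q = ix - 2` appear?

13

Transformed code:
def solve(q, ix, cap):
    q -= m
    m += q[m]
    if m == q and q > ix:
        ix *= m
        log(m)
    elif q != 5 and 5 < 14:
        m *= 11
        ix = 22
    m = 13 + 2
    q = q % 2
    q *= m
    q = ix - 2
    handle(q)
    ix = 30 % 2
    return ix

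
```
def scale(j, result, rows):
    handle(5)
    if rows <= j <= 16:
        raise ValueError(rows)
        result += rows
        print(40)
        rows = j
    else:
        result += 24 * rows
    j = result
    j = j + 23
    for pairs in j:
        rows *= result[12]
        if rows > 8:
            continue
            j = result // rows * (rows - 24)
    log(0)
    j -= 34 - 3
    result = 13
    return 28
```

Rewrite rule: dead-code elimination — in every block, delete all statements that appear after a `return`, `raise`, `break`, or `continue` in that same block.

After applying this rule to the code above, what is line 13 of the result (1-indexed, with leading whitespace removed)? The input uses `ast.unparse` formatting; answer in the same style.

log(0)

Transformed code:
def scale(j, result, rows):
    handle(5)
    if rows <= j <= 16:
        raise ValueError(rows)
    else:
        result += 24 * rows
    j = result
    j = j + 23
    for pairs in j:
        rows *= result[12]
        if rows > 8:
            continue
    log(0)
    j -= 34 - 3
    result = 13
    return 28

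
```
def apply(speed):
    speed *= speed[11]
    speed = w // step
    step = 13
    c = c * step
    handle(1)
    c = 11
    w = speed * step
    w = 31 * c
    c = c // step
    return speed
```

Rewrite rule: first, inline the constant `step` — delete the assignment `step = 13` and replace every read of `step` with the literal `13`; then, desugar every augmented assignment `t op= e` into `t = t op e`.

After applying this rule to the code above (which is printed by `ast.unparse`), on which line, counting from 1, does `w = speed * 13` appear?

7

Transformed code:
def apply(speed):
    speed = speed * speed[11]
    speed = w // 13
    c = c * 13
    handle(1)
    c = 11
    w = speed * 13
    w = 31 * c
    c = c // 13
    return speed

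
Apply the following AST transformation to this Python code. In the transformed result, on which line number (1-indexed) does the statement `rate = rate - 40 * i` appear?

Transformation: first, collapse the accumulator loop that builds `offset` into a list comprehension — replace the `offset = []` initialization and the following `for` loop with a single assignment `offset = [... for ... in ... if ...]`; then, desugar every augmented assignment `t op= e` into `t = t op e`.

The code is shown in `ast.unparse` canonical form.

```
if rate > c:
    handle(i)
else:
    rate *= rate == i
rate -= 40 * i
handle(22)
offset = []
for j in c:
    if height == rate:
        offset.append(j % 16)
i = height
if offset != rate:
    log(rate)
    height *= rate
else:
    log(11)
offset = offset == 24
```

5

Transformed code:
if rate > c:
    handle(i)
else:
    rate = rate * (rate == i)
rate = rate - 40 * i
handle(22)
offset = [j % 16 for j in c if height == rate]
i = height
if offset != rate:
    log(rate)
    height = height * rate
else:
    log(11)
offset = offset == 24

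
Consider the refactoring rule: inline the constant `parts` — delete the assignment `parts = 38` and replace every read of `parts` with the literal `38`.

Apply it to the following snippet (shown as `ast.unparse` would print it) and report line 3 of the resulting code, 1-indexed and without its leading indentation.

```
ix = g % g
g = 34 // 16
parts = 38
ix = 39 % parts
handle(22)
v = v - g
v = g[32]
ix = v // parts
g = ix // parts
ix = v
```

ix = 39 % 38

Transformed code:
ix = g % g
g = 34 // 16
ix = 39 % 38
handle(22)
v = v - g
v = g[32]
ix = v // 38
g = ix // 38
ix = v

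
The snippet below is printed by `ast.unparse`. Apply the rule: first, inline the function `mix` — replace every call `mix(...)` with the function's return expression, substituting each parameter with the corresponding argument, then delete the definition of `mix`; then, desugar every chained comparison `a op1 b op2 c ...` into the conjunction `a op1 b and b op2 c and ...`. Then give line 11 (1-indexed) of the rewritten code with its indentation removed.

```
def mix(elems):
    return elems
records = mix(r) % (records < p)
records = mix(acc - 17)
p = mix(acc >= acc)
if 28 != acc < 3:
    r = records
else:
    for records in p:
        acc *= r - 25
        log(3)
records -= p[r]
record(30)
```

Transformed code:
records = r % (records < p)
records = acc - 17
p = acc >= acc
if 28 != acc and acc < 3:
    r = records
else:
    for records in p:
        acc *= r - 25
        log(3)
records -= p[r]
record(30)

record(30)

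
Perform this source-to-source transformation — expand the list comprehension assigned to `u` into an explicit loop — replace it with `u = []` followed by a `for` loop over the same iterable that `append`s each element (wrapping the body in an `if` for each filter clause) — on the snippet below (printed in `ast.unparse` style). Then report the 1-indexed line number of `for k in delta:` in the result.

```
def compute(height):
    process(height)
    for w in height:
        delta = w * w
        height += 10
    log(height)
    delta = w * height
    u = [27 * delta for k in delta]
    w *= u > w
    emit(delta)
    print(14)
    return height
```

Transformed code:
def compute(height):
    process(height)
    for w in height:
        delta = w * w
        height += 10
    log(height)
    delta = w * height
    u = []
    for k in delta:
        u.append(27 * delta)
    w *= u > w
    emit(delta)
    print(14)
    return height

9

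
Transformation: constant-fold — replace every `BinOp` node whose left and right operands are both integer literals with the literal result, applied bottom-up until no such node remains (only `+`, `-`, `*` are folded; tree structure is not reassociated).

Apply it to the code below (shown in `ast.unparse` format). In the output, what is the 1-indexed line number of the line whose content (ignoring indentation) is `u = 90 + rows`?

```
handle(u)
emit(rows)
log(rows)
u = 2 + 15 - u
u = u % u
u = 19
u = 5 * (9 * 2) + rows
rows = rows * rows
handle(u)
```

Transformed code:
handle(u)
emit(rows)
log(rows)
u = 17 - u
u = u % u
u = 19
u = 90 + rows
rows = rows * rows
handle(u)

7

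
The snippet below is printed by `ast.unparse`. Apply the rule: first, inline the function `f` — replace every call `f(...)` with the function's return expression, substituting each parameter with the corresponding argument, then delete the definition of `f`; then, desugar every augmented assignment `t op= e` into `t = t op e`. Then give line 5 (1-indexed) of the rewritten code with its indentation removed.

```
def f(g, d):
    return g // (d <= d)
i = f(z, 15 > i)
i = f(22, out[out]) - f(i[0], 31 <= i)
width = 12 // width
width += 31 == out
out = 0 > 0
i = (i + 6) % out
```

out = 0 > 0

Transformed code:
i = z // ((15 > i) <= (15 > i))
i = 22 // (out[out] <= out[out]) - i[0] // ((31 <= i) <= (31 <= i))
width = 12 // width
width = width + (31 == out)
out = 0 > 0
i = (i + 6) % out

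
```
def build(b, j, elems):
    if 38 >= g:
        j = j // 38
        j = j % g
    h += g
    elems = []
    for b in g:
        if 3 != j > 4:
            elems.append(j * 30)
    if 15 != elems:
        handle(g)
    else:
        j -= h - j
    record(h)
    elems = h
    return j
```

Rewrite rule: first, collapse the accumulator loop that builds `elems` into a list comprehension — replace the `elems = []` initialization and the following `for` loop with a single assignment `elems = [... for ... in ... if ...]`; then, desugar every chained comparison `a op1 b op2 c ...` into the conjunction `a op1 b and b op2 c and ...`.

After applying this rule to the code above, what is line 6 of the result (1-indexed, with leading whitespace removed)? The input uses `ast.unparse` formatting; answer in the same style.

Transformed code:
def build(b, j, elems):
    if 38 >= g:
        j = j // 38
        j = j % g
    h += g
    elems = [j * 30 for b in g if 3 != j and j > 4]
    if 15 != elems:
        handle(g)
    else:
        j -= h - j
    record(h)
    elems = h
    return j

elems = [j * 30 for b in g if 3 != j and j > 4]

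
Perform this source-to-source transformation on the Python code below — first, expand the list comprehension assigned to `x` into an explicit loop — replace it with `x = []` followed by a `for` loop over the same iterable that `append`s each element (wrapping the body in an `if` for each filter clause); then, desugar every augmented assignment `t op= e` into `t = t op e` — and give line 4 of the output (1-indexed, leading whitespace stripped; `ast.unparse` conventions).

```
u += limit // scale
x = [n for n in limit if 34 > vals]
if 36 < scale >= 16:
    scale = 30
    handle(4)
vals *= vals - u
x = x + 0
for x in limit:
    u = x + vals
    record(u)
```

Transformed code:
u = u + limit // scale
x = []
for n in limit:
    if 34 > vals:
        x.append(n)
if 36 < scale >= 16:
    scale = 30
    handle(4)
vals = vals * (vals - u)
x = x + 0
for x in limit:
    u = x + vals
    record(u)

if 34 > vals:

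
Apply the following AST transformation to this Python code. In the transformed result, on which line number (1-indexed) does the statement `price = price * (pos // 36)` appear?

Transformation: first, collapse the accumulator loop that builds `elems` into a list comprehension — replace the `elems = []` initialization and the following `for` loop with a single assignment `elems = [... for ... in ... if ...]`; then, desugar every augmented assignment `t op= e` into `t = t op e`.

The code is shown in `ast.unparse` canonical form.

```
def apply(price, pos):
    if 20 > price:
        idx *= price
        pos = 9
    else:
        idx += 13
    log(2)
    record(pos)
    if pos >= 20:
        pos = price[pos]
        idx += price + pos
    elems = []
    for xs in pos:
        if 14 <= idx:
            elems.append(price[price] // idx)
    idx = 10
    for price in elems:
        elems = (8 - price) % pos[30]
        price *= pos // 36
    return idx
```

Transformed code:
def apply(price, pos):
    if 20 > price:
        idx = idx * price
        pos = 9
    else:
        idx = idx + 13
    log(2)
    record(pos)
    if pos >= 20:
        pos = price[pos]
        idx = idx + (price + pos)
    elems = [price[price] // idx for xs in pos if 14 <= idx]
    idx = 10
    for price in elems:
        elems = (8 - price) % pos[30]
        price = price * (pos // 36)
    return idx

16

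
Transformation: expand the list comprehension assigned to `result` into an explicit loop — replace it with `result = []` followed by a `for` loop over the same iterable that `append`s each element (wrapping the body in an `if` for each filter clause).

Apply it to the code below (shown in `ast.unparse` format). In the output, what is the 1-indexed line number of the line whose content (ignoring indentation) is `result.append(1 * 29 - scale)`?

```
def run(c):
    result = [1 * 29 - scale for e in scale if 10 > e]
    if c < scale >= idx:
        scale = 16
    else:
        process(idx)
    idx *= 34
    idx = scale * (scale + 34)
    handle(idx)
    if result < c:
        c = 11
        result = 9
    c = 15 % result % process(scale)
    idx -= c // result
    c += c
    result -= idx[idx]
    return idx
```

5

Transformed code:
def run(c):
    result = []
    for e in scale:
        if 10 > e:
            result.append(1 * 29 - scale)
    if c < scale >= idx:
        scale = 16
    else:
        process(idx)
    idx *= 34
    idx = scale * (scale + 34)
    handle(idx)
    if result < c:
        c = 11
        result = 9
    c = 15 % result % process(scale)
    idx -= c // result
    c += c
    result -= idx[idx]
    return idx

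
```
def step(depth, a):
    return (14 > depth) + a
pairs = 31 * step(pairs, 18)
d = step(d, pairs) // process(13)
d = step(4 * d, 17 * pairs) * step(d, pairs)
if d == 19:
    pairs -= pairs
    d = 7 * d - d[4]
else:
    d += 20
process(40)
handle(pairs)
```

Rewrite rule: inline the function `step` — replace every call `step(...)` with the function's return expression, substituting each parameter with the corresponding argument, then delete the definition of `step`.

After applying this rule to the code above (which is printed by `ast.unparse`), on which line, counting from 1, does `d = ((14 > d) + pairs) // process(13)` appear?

2

Transformed code:
pairs = 31 * ((14 > pairs) + 18)
d = ((14 > d) + pairs) // process(13)
d = ((14 > 4 * d) + 17 * pairs) * ((14 > d) + pairs)
if d == 19:
    pairs -= pairs
    d = 7 * d - d[4]
else:
    d += 20
process(40)
handle(pairs)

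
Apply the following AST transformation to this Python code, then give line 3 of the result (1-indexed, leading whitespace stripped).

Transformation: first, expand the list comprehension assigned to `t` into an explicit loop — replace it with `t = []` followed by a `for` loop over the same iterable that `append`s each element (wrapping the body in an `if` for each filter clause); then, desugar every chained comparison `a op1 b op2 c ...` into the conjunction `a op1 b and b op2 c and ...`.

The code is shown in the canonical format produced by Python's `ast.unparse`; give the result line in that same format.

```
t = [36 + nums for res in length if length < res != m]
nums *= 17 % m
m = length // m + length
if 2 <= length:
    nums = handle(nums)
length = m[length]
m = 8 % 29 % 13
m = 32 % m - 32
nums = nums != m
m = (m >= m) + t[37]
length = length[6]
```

if length < res and res != m:

Transformed code:
t = []
for res in length:
    if length < res and res != m:
        t.append(36 + nums)
nums *= 17 % m
m = length // m + length
if 2 <= length:
    nums = handle(nums)
length = m[length]
m = 8 % 29 % 13
m = 32 % m - 32
nums = nums != m
m = (m >= m) + t[37]
length = length[6]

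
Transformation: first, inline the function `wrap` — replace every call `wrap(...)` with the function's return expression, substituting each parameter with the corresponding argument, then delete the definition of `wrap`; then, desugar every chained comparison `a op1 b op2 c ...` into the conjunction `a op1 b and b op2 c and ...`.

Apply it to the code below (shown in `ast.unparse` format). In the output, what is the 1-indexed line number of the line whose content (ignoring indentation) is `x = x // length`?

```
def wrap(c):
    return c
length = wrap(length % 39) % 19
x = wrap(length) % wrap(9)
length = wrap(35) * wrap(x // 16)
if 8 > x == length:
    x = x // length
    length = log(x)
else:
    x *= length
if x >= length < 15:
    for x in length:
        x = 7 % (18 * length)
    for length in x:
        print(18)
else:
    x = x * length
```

5

Transformed code:
length = length % 39 % 19
x = length % 9
length = 35 * (x // 16)
if 8 > x and x == length:
    x = x // length
    length = log(x)
else:
    x *= length
if x >= length and length < 15:
    for x in length:
        x = 7 % (18 * length)
    for length in x:
        print(18)
else:
    x = x * length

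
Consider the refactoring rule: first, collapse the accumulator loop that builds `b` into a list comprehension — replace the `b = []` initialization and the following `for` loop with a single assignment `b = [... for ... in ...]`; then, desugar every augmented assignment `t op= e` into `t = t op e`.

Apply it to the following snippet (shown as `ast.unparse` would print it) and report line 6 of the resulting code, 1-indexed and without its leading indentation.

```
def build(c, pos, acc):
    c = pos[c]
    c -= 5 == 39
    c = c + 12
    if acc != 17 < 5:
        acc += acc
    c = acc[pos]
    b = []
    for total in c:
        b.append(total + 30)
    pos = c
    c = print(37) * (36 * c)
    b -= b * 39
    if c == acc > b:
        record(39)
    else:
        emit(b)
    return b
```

Transformed code:
def build(c, pos, acc):
    c = pos[c]
    c = c - (5 == 39)
    c = c + 12
    if acc != 17 < 5:
        acc = acc + acc
    c = acc[pos]
    b = [total + 30 for total in c]
    pos = c
    c = print(37) * (36 * c)
    b = b - b * 39
    if c == acc > b:
        record(39)
    else:
        emit(b)
    return b

acc = acc + acc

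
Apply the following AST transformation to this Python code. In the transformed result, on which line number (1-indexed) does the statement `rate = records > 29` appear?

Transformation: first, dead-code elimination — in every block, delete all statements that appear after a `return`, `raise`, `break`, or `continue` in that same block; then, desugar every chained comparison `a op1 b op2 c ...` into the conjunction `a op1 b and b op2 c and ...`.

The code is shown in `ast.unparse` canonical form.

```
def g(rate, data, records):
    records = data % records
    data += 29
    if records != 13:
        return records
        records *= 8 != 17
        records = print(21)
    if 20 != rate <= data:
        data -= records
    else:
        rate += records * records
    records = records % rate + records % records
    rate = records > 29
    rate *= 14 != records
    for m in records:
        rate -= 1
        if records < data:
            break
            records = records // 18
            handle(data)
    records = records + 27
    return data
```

11

Transformed code:
def g(rate, data, records):
    records = data % records
    data += 29
    if records != 13:
        return records
    if 20 != rate and rate <= data:
        data -= records
    else:
        rate += records * records
    records = records % rate + records % records
    rate = records > 29
    rate *= 14 != records
    for m in records:
        rate -= 1
        if records < data:
            break
    records = records + 27
    return data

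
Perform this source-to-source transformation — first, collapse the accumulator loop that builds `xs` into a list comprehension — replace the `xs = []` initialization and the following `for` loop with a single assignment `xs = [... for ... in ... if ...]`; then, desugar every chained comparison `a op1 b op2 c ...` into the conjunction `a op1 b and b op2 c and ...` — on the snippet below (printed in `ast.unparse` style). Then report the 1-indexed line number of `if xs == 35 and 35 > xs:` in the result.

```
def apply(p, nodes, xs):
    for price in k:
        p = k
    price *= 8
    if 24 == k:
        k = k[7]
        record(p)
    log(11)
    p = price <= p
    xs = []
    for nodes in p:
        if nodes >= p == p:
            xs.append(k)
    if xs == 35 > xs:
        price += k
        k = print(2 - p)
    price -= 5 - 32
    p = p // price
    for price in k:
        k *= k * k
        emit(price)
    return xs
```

11

Transformed code:
def apply(p, nodes, xs):
    for price in k:
        p = k
    price *= 8
    if 24 == k:
        k = k[7]
        record(p)
    log(11)
    p = price <= p
    xs = [k for nodes in p if nodes >= p and p == p]
    if xs == 35 and 35 > xs:
        price += k
        k = print(2 - p)
    price -= 5 - 32
    p = p // price
    for price in k:
        k *= k * k
        emit(price)
    return xs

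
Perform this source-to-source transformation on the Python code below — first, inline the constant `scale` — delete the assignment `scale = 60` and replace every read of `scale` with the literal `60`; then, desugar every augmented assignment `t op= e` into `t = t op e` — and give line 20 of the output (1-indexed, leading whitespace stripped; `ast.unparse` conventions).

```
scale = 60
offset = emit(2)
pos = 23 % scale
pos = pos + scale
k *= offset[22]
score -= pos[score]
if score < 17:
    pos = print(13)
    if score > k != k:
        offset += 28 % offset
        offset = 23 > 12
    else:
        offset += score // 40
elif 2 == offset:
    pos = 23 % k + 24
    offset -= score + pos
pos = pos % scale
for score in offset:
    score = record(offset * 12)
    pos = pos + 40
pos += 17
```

Transformed code:
offset = emit(2)
pos = 23 % 60
pos = pos + 60
k = k * offset[22]
score = score - pos[score]
if score < 17:
    pos = print(13)
    if score > k != k:
        offset = offset + 28 % offset
        offset = 23 > 12
    else:
        offset = offset + score // 40
elif 2 == offset:
    pos = 23 % k + 24
    offset = offset - (score + pos)
pos = pos % 60
for score in offset:
    score = record(offset * 12)
    pos = pos + 40
pos = pos + 17

pos = pos + 17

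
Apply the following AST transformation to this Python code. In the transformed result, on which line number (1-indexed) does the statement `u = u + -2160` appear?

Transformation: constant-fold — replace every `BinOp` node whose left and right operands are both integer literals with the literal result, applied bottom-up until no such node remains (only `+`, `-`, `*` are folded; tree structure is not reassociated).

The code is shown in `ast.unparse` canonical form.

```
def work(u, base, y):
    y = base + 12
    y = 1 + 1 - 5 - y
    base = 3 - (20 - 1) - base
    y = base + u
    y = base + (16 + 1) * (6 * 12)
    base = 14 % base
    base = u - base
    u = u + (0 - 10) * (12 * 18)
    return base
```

Transformed code:
def work(u, base, y):
    y = base + 12
    y = -3 - y
    base = -16 - base
    y = base + u
    y = base + 1224
    base = 14 % base
    base = u - base
    u = u + -2160
    return base

9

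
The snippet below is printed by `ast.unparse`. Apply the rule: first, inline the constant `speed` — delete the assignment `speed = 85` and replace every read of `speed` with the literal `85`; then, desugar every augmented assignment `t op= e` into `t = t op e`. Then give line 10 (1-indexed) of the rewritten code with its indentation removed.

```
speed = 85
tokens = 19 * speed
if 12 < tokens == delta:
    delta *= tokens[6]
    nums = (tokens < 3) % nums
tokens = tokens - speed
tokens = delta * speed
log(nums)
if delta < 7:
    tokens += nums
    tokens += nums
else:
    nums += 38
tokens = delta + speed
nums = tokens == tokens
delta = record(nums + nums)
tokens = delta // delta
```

Transformed code:
tokens = 19 * 85
if 12 < tokens == delta:
    delta = delta * tokens[6]
    nums = (tokens < 3) % nums
tokens = tokens - 85
tokens = delta * 85
log(nums)
if delta < 7:
    tokens = tokens + nums
    tokens = tokens + nums
else:
    nums = nums + 38
tokens = delta + 85
nums = tokens == tokens
delta = record(nums + nums)
tokens = delta // delta

tokens = tokens + nums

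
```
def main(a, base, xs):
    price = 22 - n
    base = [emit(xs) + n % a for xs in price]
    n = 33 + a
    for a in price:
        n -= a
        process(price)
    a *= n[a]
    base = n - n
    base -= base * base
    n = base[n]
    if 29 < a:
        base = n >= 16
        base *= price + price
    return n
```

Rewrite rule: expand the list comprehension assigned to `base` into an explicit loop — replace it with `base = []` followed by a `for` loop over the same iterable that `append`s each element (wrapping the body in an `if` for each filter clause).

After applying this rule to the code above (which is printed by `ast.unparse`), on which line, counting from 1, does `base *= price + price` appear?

Transformed code:
def main(a, base, xs):
    price = 22 - n
    base = []
    for xs in price:
        base.append(emit(xs) + n % a)
    n = 33 + a
    for a in price:
        n -= a
        process(price)
    a *= n[a]
    base = n - n
    base -= base * base
    n = base[n]
    if 29 < a:
        base = n >= 16
        base *= price + price
    return n

16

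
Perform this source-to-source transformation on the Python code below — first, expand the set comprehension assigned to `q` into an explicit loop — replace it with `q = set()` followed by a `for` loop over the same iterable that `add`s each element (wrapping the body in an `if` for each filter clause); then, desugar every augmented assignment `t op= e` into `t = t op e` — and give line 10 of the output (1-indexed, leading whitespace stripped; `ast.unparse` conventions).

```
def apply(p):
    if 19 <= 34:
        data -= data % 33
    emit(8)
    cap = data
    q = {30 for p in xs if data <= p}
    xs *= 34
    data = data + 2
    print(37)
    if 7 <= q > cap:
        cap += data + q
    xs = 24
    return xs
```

xs = xs * 34

Transformed code:
def apply(p):
    if 19 <= 34:
        data = data - data % 33
    emit(8)
    cap = data
    q = set()
    for p in xs:
        if data <= p:
            q.add(30)
    xs = xs * 34
    data = data + 2
    print(37)
    if 7 <= q > cap:
        cap = cap + (data + q)
    xs = 24
    return xs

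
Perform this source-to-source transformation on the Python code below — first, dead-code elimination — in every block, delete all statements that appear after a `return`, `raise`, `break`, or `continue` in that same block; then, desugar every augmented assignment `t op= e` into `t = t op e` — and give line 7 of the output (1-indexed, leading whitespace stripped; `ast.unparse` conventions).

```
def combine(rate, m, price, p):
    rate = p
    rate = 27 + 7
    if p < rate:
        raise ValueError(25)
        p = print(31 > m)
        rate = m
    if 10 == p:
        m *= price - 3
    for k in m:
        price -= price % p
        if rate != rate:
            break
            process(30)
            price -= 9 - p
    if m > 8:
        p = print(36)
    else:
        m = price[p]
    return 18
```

Transformed code:
def combine(rate, m, price, p):
    rate = p
    rate = 27 + 7
    if p < rate:
        raise ValueError(25)
    if 10 == p:
        m = m * (price - 3)
    for k in m:
        price = price - price % p
        if rate != rate:
            break
    if m > 8:
        p = print(36)
    else:
        m = price[p]
    return 18

m = m * (price - 3)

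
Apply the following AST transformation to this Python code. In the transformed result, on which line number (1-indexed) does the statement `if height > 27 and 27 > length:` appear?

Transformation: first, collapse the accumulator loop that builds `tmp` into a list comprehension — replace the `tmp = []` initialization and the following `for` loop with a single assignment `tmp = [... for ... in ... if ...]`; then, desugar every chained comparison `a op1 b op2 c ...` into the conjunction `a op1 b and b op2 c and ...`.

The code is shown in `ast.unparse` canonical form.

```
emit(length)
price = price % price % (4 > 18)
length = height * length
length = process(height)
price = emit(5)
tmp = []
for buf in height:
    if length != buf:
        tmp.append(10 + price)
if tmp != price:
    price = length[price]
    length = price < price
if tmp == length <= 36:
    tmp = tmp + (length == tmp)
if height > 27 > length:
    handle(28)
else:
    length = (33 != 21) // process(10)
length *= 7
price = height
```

Transformed code:
emit(length)
price = price % price % (4 > 18)
length = height * length
length = process(height)
price = emit(5)
tmp = [10 + price for buf in height if length != buf]
if tmp != price:
    price = length[price]
    length = price < price
if tmp == length and length <= 36:
    tmp = tmp + (length == tmp)
if height > 27 and 27 > length:
    handle(28)
else:
    length = (33 != 21) // process(10)
length *= 7
price = height

12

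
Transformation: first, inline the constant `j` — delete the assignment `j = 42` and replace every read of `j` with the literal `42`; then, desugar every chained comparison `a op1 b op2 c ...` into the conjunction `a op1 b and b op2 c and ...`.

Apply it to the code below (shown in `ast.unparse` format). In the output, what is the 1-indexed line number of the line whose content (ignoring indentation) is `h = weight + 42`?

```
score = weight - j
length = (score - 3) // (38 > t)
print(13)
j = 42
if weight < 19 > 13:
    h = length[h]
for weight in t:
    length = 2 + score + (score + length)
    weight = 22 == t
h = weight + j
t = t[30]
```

Transformed code:
score = weight - 42
length = (score - 3) // (38 > t)
print(13)
if weight < 19 and 19 > 13:
    h = length[h]
for weight in t:
    length = 2 + score + (score + length)
    weight = 22 == t
h = weight + 42
t = t[30]

9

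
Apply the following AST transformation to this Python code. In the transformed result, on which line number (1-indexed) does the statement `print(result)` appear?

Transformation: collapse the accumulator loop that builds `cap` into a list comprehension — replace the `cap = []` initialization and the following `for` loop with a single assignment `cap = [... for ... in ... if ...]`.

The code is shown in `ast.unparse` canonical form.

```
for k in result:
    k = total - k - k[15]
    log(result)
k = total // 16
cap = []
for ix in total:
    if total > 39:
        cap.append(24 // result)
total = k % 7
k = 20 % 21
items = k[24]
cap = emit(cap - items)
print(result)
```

10

Transformed code:
for k in result:
    k = total - k - k[15]
    log(result)
k = total // 16
cap = [24 // result for ix in total if total > 39]
total = k % 7
k = 20 % 21
items = k[24]
cap = emit(cap - items)
print(result)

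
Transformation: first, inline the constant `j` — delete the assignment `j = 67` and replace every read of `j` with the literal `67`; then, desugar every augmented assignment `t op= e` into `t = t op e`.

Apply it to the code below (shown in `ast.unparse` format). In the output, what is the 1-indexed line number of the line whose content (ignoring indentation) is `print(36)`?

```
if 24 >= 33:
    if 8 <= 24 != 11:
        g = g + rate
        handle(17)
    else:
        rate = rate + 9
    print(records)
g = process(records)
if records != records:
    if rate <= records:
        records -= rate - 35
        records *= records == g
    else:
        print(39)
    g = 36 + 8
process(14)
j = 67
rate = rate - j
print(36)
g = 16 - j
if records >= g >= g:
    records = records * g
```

Transformed code:
if 24 >= 33:
    if 8 <= 24 != 11:
        g = g + rate
        handle(17)
    else:
        rate = rate + 9
    print(records)
g = process(records)
if records != records:
    if rate <= records:
        records = records - (rate - 35)
        records = records * (records == g)
    else:
        print(39)
    g = 36 + 8
process(14)
rate = rate - 67
print(36)
g = 16 - 67
if records >= g >= g:
    records = records * g

18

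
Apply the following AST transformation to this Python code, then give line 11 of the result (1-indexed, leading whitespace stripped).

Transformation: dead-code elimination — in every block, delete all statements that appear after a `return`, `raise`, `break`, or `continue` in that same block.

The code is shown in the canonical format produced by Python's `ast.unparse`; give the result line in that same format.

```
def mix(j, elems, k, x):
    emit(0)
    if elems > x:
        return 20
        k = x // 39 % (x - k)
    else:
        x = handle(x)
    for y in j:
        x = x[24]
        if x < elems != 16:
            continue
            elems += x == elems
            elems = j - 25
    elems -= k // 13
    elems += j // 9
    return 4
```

Transformed code:
def mix(j, elems, k, x):
    emit(0)
    if elems > x:
        return 20
    else:
        x = handle(x)
    for y in j:
        x = x[24]
        if x < elems != 16:
            continue
    elems -= k // 13
    elems += j // 9
    return 4

elems -= k // 13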